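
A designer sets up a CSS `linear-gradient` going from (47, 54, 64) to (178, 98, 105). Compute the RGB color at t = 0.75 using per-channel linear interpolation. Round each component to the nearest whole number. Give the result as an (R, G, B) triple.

(145, 87, 95)

R = 47 + 0.75 × (178 − 47) = 47 + 0.75 × 131 = 145.25 → 145
G = 54 + 0.75 × (98 − 54) = 54 + 0.75 × 44 = 87 → 87
B = 64 + 0.75 × (105 − 64) = 64 + 0.75 × 41 = 94.75 → 95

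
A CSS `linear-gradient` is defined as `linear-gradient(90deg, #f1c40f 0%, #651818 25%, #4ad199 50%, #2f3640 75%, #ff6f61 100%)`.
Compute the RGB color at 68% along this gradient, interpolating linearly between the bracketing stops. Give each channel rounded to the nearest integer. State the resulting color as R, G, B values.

68% lies between the 50% and 75% stops, so the local fraction is t = (68 − 50)/(75 − 50) = 18/25 ≈ 0.72.
#4ad199 → (74, 209, 153); #2f3640 → (47, 54, 64).
R = 74 + 0.72 × (47 − 74) = 54.56 → 55
G = 209 + 0.72 × (54 − 209) = 97.4 → 97
B = 153 + 0.72 × (64 − 153) = 88.92 → 89

(55, 97, 89)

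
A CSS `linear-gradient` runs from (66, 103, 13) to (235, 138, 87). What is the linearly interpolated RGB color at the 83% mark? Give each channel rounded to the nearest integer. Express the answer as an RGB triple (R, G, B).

83% corresponds to t = 0.83.
R = 66 + 0.83 × (235 − 66) = 66 + 0.83 × 169 = 206.27 → 206
G = 103 + 0.83 × (138 − 103) = 103 + 0.83 × 35 = 132.05 → 132
B = 13 + 0.83 × (87 − 13) = 13 + 0.83 × 74 = 74.42 → 74

(206, 132, 74)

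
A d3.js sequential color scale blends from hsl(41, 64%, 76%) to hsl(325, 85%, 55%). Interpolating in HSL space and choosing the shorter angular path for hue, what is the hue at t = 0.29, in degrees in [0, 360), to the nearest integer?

Hue: 325 − 41 = 284°, but |284| > 180 so the shorter arc goes the other way: Δh = 284 − 360 = -76°.
H = 41 + 0.29 × (-76) = 18.96 → 19°

19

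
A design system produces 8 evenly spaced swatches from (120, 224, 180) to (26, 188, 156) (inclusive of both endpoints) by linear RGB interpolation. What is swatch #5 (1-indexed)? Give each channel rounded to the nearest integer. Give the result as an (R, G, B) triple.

With 8 swatches and endpoints inclusive, swatch 5 sits at t = (5 − 1)/(8 − 1) = 4/7 ≈ 0.5714.
R = 120 + 0.5714 × (26 − 120) = 66.288 → 66
G = 224 + 0.5714 × (188 − 224) = 203.43 → 203
B = 180 + 0.5714 × (156 − 180) = 166.286 → 166

(66, 203, 166)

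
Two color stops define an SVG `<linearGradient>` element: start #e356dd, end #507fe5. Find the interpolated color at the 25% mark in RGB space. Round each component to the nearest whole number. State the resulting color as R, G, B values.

#e356dd → (227, 86, 221); #507fe5 → (80, 127, 229).
25% corresponds to t = 0.25.
R = 227 + 0.25 × (80 − 227) = 227 + 0.25 × -147 = 190.25 → 190
G = 86 + 0.25 × (127 − 86) = 86 + 0.25 × 41 = 96.25 → 96
B = 221 + 0.25 × (229 − 221) = 221 + 0.25 × 8 = 223 → 223

(190, 96, 223)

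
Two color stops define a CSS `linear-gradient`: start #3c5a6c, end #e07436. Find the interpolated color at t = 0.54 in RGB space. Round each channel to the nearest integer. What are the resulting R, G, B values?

(149, 104, 79)

#3c5a6c → (60, 90, 108); #e07436 → (224, 116, 54).
R = 60 + 0.54 × (224 − 60) = 60 + 0.54 × 164 = 148.56 → 149
G = 90 + 0.54 × (116 − 90) = 90 + 0.54 × 26 = 104.04 → 104
B = 108 + 0.54 × (54 − 108) = 108 + 0.54 × -54 = 78.84 → 79
So the blended color is (149, 104, 79), about #95684f.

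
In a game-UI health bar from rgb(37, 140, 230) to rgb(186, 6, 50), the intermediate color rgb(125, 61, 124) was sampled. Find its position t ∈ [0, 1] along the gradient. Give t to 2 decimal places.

Invert the lerp on the B channel (largest span, 180): t = (124 − 230) / (50 − 230) = -106/-180 = 0.58889.
Check on R: (125 − 37)/(186 − 37) = 0.5906 ✓

0.59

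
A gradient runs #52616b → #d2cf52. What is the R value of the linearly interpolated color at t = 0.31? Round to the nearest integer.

122

R₁ = 82 (from #52616b), R₂ = 210 (from #d2cf52).
R = 82 + 0.31 × (210 − 82) = 121.68 → 122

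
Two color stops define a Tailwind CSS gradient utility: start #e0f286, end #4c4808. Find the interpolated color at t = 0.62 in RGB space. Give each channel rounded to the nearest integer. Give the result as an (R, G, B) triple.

#e0f286 → (224, 242, 134); #4c4808 → (76, 72, 8).
R = 224 + 0.62 × (76 − 224) = 224 + 0.62 × -148 = 132.24 → 132
G = 242 + 0.62 × (72 − 242) = 242 + 0.62 × -170 = 136.6 → 137
B = 134 + 0.62 × (8 − 134) = 134 + 0.62 × -126 = 55.88 → 56

(132, 137, 56)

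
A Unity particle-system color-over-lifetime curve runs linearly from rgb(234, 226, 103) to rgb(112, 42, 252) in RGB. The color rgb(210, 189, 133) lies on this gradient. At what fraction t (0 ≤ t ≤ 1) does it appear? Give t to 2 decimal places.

0.20

Invert the lerp on the G channel (largest span, 184): t = (189 − 226) / (42 − 226) = -37/-184 = 0.20109.
Check on R: (210 − 234)/(112 − 234) = 0.1967 ✓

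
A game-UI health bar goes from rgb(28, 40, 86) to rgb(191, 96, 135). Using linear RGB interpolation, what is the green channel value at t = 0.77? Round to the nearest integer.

G = 40 + 0.77 × (96 − 40) = 83.12 → 83

83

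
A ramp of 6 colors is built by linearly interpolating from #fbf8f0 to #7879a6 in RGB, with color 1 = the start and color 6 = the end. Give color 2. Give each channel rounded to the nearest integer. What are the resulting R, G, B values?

With 6 swatches and endpoints inclusive, swatch 2 sits at t = (2 − 1)/(6 − 1) = 1/5 ≈ 0.2.
#fbf8f0 → (251, 248, 240); #7879a6 → (120, 121, 166).
R = 251 + 0.2 × (120 − 251) = 224.8 → 225
G = 248 + 0.2 × (121 − 248) = 222.6 → 223
B = 240 + 0.2 × (166 − 240) = 225.2 → 225

(225, 223, 225)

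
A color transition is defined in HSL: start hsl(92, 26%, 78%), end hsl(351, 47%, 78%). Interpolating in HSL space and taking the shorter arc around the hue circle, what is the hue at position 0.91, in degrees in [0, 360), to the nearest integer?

Hue: 351 − 92 = 259°, but |259| > 180 so the shorter arc goes the other way: Δh = 259 − 360 = -101°.
H = 92 + 0.91 × (-101) = 0.09 → 0°

0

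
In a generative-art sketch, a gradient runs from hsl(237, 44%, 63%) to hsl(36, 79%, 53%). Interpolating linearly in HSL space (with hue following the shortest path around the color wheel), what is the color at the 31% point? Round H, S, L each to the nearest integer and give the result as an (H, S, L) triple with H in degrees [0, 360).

Hue: 36 − 237 = -201°, but |-201| > 180 so the shorter arc goes the other way: Δh = -201 + 360 = 159°.
H = 237 + 0.31 × (159) = 286.29 → 286°
S = 44 + 0.31 × (79 − 44) = 54.85 → 55%
L = 63 + 0.31 × (53 − 63) = 59.9 → 60%

(286, 55, 60)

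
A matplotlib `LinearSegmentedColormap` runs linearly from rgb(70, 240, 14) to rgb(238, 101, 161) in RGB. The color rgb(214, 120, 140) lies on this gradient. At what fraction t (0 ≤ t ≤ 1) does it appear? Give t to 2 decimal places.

Invert the lerp on the R channel (largest span, 168): t = (214 − 70) / (238 − 70) = 144/168 = 0.85714.
Check on G: (120 − 240)/(101 − 240) = 0.8633 ✓

0.86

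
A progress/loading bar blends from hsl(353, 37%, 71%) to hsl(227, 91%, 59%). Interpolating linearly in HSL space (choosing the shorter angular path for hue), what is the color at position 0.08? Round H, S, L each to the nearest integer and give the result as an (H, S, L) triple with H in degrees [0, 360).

(343, 41, 70)

Hue arc: Δh = 227 − 353 = -126° (|Δh| ≤ 180, already the shorter path).
H = 353 + 0.08 × (-126) = 342.92 → 343°
S = 37 + 0.08 × (91 − 37) = 41.32 → 41%
L = 71 + 0.08 × (59 − 71) = 70.04 → 70%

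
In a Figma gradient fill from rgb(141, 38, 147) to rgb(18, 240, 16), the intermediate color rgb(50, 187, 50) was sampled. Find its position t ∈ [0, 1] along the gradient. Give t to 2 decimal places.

Invert the lerp on the G channel (largest span, 202): t = (187 − 38) / (240 − 38) = 149/202 = 0.73762.
Check on R: (50 − 141)/(18 − 141) = 0.7398 ✓

0.74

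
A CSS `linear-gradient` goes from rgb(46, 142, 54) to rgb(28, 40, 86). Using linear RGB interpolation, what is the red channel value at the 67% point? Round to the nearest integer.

R = 46 + 0.67 × (28 − 46) = 33.94 → 34

34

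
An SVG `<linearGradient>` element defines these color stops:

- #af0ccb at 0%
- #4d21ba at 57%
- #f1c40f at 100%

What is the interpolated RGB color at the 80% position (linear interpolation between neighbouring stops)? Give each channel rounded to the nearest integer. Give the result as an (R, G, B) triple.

80% lies between the 57% and 100% stops, so the local fraction is t = (80 − 57)/(100 − 57) = 23/43 ≈ 0.5349.
#4d21ba → (77, 33, 186); #f1c40f → (241, 196, 15).
R = 77 + 0.5349 × (241 − 77) = 164.724 → 165
G = 33 + 0.5349 × (196 − 33) = 120.189 → 120
B = 186 + 0.5349 × (15 − 186) = 94.532 → 95

(165, 120, 95)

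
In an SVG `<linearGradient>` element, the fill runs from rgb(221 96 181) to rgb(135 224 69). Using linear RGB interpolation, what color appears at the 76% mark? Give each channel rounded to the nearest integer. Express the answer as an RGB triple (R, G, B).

(156, 193, 96)

76% corresponds to t = 0.76.
R = 221 + 0.76 × (135 − 221) = 221 + 0.76 × -86 = 155.64 → 156
G = 96 + 0.76 × (224 − 96) = 96 + 0.76 × 128 = 193.28 → 193
B = 181 + 0.76 × (69 − 181) = 181 + 0.76 × -112 = 95.88 → 96
So the blended color is (156, 193, 96), about #9cc160.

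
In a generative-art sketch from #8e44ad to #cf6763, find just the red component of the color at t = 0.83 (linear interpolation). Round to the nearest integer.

R₁ = 142 (from #8e44ad), R₂ = 207 (from #cf6763).
R = 142 + 0.83 × (207 − 142) = 195.95 → 196

196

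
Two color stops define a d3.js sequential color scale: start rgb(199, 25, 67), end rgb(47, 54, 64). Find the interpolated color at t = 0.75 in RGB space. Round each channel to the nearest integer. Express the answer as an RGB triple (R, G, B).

(85, 47, 65)

R = 199 + 0.75 × (47 − 199) = 199 + 0.75 × -152 = 85 → 85
G = 25 + 0.75 × (54 − 25) = 25 + 0.75 × 29 = 46.75 → 47
B = 67 + 0.75 × (64 − 67) = 67 + 0.75 × -3 = 64.75 → 65
So the blended color is (85, 47, 65), about #552f41.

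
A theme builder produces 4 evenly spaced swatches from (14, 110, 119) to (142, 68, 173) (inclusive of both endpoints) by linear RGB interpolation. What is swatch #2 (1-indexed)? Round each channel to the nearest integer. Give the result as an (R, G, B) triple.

(57, 96, 137)

With 4 swatches and endpoints inclusive, swatch 2 sits at t = (2 − 1)/(4 − 1) = 1/3 ≈ 0.3333.
R = 14 + 0.3333 × (142 − 14) = 56.662 → 57
G = 110 + 0.3333 × (68 − 110) = 96.001 → 96
B = 119 + 0.3333 × (173 − 119) = 136.998 → 137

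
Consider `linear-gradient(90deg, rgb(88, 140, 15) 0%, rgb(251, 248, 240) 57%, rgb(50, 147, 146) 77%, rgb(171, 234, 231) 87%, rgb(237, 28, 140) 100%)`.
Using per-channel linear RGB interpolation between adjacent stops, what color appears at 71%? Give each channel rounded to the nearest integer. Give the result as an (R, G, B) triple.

71% lies between the 57% and 77% stops, so the local fraction is t = (71 − 57)/(77 − 57) = 14/20 ≈ 0.7.
R = 251 + 0.7 × (50 − 251) = 110.3 → 110
G = 248 + 0.7 × (147 − 248) = 177.3 → 177
B = 240 + 0.7 × (146 − 240) = 174.2 → 174

(110, 177, 174)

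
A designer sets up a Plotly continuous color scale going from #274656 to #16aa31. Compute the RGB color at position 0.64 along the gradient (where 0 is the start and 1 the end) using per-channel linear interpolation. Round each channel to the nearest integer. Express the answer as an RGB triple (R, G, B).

#274656 → (39, 70, 86); #16aa31 → (22, 170, 49).
R = 39 + 0.64 × (22 − 39) = 39 + 0.64 × -17 = 28.12 → 28
G = 70 + 0.64 × (170 − 70) = 70 + 0.64 × 100 = 134 → 134
B = 86 + 0.64 × (49 − 86) = 86 + 0.64 × -37 = 62.32 → 62

(28, 134, 62)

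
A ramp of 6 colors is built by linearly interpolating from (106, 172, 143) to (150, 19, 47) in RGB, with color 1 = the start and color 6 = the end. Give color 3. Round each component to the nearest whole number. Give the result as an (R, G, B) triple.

(124, 111, 105)

With 6 swatches and endpoints inclusive, swatch 3 sits at t = (3 − 1)/(6 − 1) = 2/5 ≈ 0.4.
R = 106 + 0.4 × (150 − 106) = 123.6 → 124
G = 172 + 0.4 × (19 − 172) = 110.8 → 111
B = 143 + 0.4 × (47 − 143) = 104.6 → 105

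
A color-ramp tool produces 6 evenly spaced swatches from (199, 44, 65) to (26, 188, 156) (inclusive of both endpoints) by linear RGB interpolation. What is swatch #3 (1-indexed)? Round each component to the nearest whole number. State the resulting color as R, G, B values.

(130, 102, 101)

With 6 swatches and endpoints inclusive, swatch 3 sits at t = (3 − 1)/(6 − 1) = 2/5 ≈ 0.4.
R = 199 + 0.4 × (26 − 199) = 129.8 → 130
G = 44 + 0.4 × (188 − 44) = 101.6 → 102
B = 65 + 0.4 × (156 − 65) = 101.4 → 101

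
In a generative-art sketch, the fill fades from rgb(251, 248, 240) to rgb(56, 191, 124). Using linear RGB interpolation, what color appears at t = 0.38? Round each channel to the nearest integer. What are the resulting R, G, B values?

(177, 226, 196)

R = 251 + 0.38 × (56 − 251) = 251 + 0.38 × -195 = 176.9 → 177
G = 248 + 0.38 × (191 − 248) = 248 + 0.38 × -57 = 226.34 → 226
B = 240 + 0.38 × (124 − 240) = 240 + 0.38 × -116 = 195.92 → 196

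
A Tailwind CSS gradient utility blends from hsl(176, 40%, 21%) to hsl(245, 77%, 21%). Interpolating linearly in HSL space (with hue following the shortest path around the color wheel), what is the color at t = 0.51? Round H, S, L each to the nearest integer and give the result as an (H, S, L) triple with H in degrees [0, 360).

(211, 59, 21)

Hue arc: Δh = 245 − 176 = 69° (|Δh| ≤ 180, already the shorter path).
H = 176 + 0.51 × (69) = 211.19 → 211°
S = 40 + 0.51 × (77 − 40) = 58.87 → 59%
L = 21 + 0.51 × (21 − 21) = 21 → 21%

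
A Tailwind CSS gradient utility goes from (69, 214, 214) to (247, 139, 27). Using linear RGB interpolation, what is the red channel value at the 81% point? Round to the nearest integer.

213

R = 69 + 0.81 × (247 − 69) = 213.18 → 213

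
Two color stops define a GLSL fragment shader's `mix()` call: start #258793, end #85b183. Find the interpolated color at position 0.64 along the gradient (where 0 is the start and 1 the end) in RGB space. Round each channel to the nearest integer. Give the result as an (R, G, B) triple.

(98, 162, 137)

#258793 → (37, 135, 147); #85b183 → (133, 177, 131).
R = 37 + 0.64 × (133 − 37) = 37 + 0.64 × 96 = 98.44 → 98
G = 135 + 0.64 × (177 − 135) = 135 + 0.64 × 42 = 161.88 → 162
B = 147 + 0.64 × (131 − 147) = 147 + 0.64 × -16 = 136.76 → 137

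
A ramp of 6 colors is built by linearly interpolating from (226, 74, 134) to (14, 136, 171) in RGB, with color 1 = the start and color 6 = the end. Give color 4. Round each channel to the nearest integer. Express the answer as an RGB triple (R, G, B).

With 6 swatches and endpoints inclusive, swatch 4 sits at t = (4 − 1)/(6 − 1) = 3/5 ≈ 0.6.
R = 226 + 0.6 × (14 − 226) = 98.8 → 99
G = 74 + 0.6 × (136 − 74) = 111.2 → 111
B = 134 + 0.6 × (171 − 134) = 156.2 → 156

(99, 111, 156)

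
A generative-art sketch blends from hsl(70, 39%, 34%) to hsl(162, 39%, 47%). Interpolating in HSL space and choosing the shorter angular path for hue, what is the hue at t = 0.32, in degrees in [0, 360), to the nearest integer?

99

Hue arc: Δh = 162 − 70 = 92° (|Δh| ≤ 180, already the shorter path).
H = 70 + 0.32 × (92) = 99.44 → 99°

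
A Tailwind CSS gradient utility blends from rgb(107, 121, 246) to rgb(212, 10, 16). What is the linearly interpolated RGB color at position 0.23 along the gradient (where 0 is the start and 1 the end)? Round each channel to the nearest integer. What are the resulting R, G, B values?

(131, 95, 193)

R = 107 + 0.23 × (212 − 107) = 107 + 0.23 × 105 = 131.15 → 131
G = 121 + 0.23 × (10 − 121) = 121 + 0.23 × -111 = 95.47 → 95
B = 246 + 0.23 × (16 − 246) = 246 + 0.23 × -230 = 193.1 → 193
So the blended color is (131, 95, 193), about #835fc1.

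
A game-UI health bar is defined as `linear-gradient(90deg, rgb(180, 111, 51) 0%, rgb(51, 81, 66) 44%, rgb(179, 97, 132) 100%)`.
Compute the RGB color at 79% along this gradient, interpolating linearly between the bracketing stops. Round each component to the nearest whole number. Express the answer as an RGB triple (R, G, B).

(131, 91, 107)

79% lies between the 44% and 100% stops, so the local fraction is t = (79 − 44)/(100 − 44) = 35/56 ≈ 0.625.
R = 51 + 0.625 × (179 − 51) = 131 → 131
G = 81 + 0.625 × (97 − 81) = 91 → 91
B = 66 + 0.625 × (132 − 66) = 107.25 → 107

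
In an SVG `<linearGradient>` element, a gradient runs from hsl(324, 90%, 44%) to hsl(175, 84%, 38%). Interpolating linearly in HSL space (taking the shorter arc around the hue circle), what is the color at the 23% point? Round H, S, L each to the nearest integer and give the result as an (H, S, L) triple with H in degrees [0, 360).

(290, 89, 43)

Hue arc: Δh = 175 − 324 = -149° (|Δh| ≤ 180, already the shorter path).
H = 324 + 0.23 × (-149) = 289.73 → 290°
S = 90 + 0.23 × (84 − 90) = 88.62 → 89%
L = 44 + 0.23 × (38 − 44) = 42.62 → 43%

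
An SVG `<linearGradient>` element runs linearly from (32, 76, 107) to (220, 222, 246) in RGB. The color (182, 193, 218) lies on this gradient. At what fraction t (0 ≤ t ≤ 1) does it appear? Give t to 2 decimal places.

Invert the lerp on the R channel (largest span, 188): t = (182 − 32) / (220 − 32) = 150/188 = 0.79787.
Check on G: (193 − 76)/(222 − 76) = 0.8014 ✓

0.80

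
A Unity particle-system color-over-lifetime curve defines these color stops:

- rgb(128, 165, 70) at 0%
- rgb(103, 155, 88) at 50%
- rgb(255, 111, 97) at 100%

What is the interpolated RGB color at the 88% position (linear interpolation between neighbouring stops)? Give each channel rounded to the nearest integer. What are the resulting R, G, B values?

88% lies between the 50% and 100% stops, so the local fraction is t = (88 − 50)/(100 − 50) = 38/50 ≈ 0.76.
R = 103 + 0.76 × (255 − 103) = 218.52 → 219
G = 155 + 0.76 × (111 − 155) = 121.56 → 122
B = 88 + 0.76 × (97 − 88) = 94.84 → 95

(219, 122, 95)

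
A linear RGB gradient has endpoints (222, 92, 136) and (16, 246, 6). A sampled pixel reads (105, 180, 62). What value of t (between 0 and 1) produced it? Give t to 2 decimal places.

0.57

Invert the lerp on the R channel (largest span, 206): t = (105 − 222) / (16 − 222) = -117/-206 = 0.56796.
Check on G: (180 − 92)/(246 − 92) = 0.5714 ✓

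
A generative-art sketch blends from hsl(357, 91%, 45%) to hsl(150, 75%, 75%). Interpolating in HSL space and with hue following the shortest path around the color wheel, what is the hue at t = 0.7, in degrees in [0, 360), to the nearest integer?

Hue: 150 − 357 = -207°, but |-207| > 180 so the shorter arc goes the other way: Δh = -207 + 360 = 153°.
H = 357 + 0.7 × (153) = 464.1 → 464 → 464 mod 360 = 104°

104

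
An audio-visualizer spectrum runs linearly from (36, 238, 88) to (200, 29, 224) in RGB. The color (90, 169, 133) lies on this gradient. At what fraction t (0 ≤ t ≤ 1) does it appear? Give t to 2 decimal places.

0.33

Invert the lerp on the G channel (largest span, 209): t = (169 − 238) / (29 − 238) = -69/-209 = 0.33014.
Check on R: (90 − 36)/(200 − 36) = 0.3293 ✓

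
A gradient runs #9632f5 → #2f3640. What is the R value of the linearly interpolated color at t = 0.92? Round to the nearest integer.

R₁ = 150 (from #9632f5), R₂ = 47 (from #2f3640).
R = 150 + 0.92 × (47 − 150) = 55.24 → 55

55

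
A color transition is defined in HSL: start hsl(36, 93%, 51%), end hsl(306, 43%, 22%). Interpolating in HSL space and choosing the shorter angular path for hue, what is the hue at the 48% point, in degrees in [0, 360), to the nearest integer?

353

Hue: 306 − 36 = 270°, but |270| > 180 so the shorter arc goes the other way: Δh = 270 − 360 = -90°.
H = 36 + 0.48 × (-90) = -7.2 → -7 → -7 mod 360 = 353°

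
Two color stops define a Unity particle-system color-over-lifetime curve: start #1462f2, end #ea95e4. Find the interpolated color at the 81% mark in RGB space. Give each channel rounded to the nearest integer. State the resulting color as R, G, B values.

#1462f2 → (20, 98, 242); #ea95e4 → (234, 149, 228).
81% corresponds to t = 0.81.
R = 20 + 0.81 × (234 − 20) = 20 + 0.81 × 214 = 193.34 → 193
G = 98 + 0.81 × (149 − 98) = 98 + 0.81 × 51 = 139.31 → 139
B = 242 + 0.81 × (228 − 242) = 242 + 0.81 × -14 = 230.66 → 231

(193, 139, 231)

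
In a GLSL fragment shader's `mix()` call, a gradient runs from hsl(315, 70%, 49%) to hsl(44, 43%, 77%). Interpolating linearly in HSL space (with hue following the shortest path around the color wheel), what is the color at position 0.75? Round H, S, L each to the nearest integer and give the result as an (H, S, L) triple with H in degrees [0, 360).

(22, 50, 70)

Hue: 44 − 315 = -271°, but |-271| > 180 so the shorter arc goes the other way: Δh = -271 + 360 = 89°.
H = 315 + 0.75 × (89) = 381.75 → 382 → 382 mod 360 = 22°
S = 70 + 0.75 × (43 − 70) = 49.75 → 50%
L = 49 + 0.75 × (77 − 49) = 70 → 70%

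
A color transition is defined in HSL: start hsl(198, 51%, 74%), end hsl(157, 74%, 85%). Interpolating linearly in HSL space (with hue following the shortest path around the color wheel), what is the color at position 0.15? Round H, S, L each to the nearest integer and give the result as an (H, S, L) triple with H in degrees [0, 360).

(192, 54, 76)

Hue arc: Δh = 157 − 198 = -41° (|Δh| ≤ 180, already the shorter path).
H = 198 + 0.15 × (-41) = 191.85 → 192°
S = 51 + 0.15 × (74 − 51) = 54.45 → 54%
L = 74 + 0.15 × (85 − 74) = 75.65 → 76%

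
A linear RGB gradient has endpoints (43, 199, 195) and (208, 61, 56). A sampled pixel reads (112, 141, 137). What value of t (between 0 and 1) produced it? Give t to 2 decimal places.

Invert the lerp on the R channel (largest span, 165): t = (112 − 43) / (208 − 43) = 69/165 = 0.41818.
Check on G: (141 − 199)/(61 − 199) = 0.4203 ✓

0.42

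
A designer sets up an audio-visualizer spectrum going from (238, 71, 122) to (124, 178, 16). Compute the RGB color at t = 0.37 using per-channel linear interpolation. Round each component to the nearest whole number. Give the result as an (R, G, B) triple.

(196, 111, 83)

R = 238 + 0.37 × (124 − 238) = 238 + 0.37 × -114 = 195.82 → 196
G = 71 + 0.37 × (178 − 71) = 71 + 0.37 × 107 = 110.59 → 111
B = 122 + 0.37 × (16 − 122) = 122 + 0.37 × -106 = 82.78 → 83
So the blended color is (196, 111, 83), about #c46f53.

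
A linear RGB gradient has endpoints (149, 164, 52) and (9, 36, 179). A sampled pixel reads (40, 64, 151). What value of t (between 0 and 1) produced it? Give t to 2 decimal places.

0.78

Invert the lerp on the R channel (largest span, 140): t = (40 − 149) / (9 − 149) = -109/-140 = 0.77857.
Check on G: (64 − 164)/(36 − 164) = 0.7812 ✓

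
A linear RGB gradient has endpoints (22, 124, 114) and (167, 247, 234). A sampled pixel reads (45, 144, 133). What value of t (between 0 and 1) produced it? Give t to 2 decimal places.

0.16

Invert the lerp on the R channel (largest span, 145): t = (45 − 22) / (167 − 22) = 23/145 = 0.15862.
Check on G: (144 − 124)/(247 − 124) = 0.1626 ✓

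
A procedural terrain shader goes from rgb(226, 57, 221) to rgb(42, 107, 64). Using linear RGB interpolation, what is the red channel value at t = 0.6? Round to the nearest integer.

116

R = 226 + 0.6 × (42 − 226) = 115.6 → 116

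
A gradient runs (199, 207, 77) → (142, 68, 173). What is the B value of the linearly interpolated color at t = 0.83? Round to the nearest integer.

B = 77 + 0.83 × (173 − 77) = 156.68 → 157

157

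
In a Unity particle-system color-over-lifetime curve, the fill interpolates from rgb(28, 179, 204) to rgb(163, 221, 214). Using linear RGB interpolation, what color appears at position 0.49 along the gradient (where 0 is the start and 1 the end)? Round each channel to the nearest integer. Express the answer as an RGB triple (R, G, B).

(94, 200, 209)

R = 28 + 0.49 × (163 − 28) = 28 + 0.49 × 135 = 94.15 → 94
G = 179 + 0.49 × (221 − 179) = 179 + 0.49 × 42 = 199.58 → 200
B = 204 + 0.49 × (214 − 204) = 204 + 0.49 × 10 = 208.9 → 209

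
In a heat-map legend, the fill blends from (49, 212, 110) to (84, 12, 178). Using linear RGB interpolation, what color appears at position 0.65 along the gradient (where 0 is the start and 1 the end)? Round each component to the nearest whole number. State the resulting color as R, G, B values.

(72, 82, 154)

R = 49 + 0.65 × (84 − 49) = 49 + 0.65 × 35 = 71.75 → 72
G = 212 + 0.65 × (12 − 212) = 212 + 0.65 × -200 = 82 → 82
B = 110 + 0.65 × (178 − 110) = 110 + 0.65 × 68 = 154.2 → 154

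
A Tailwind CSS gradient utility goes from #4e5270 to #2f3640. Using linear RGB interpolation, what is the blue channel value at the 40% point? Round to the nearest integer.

93

B₁ = 112 (from #4e5270), B₂ = 64 (from #2f3640).
B = 112 + 0.4 × (64 − 112) = 92.8 → 93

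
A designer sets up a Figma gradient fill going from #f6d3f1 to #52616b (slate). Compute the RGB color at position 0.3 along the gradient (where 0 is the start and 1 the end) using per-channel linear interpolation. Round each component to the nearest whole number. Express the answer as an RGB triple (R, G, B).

(197, 177, 201)

#f6d3f1 → (246, 211, 241); #52616b → (82, 97, 107).
R = 246 + 0.3 × (82 − 246) = 246 + 0.3 × -164 = 196.8 → 197
G = 211 + 0.3 × (97 − 211) = 211 + 0.3 × -114 = 176.8 → 177
B = 241 + 0.3 × (107 − 241) = 241 + 0.3 × -134 = 200.8 → 201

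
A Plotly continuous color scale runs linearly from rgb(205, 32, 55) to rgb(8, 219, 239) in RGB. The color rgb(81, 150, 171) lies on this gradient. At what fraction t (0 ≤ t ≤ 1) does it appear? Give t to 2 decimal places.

0.63

Invert the lerp on the R channel (largest span, 197): t = (81 − 205) / (8 − 205) = -124/-197 = 0.62944.
Check on G: (150 − 32)/(219 − 32) = 0.631 ✓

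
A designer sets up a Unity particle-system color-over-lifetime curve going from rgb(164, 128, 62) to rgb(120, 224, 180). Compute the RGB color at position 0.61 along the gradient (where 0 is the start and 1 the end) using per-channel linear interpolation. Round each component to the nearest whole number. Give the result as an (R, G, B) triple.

R = 164 + 0.61 × (120 − 164) = 164 + 0.61 × -44 = 137.16 → 137
G = 128 + 0.61 × (224 − 128) = 128 + 0.61 × 96 = 186.56 → 187
B = 62 + 0.61 × (180 − 62) = 62 + 0.61 × 118 = 133.98 → 134
So the blended color is (137, 187, 134), about #89bb86.

(137, 187, 134)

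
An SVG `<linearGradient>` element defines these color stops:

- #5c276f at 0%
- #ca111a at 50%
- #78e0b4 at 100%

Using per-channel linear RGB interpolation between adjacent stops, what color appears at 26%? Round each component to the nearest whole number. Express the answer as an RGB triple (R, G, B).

(149, 28, 67)

26% lies between the 0% and 50% stops, so the local fraction is t = (26 − 0)/(50 − 0) = 26/50 ≈ 0.52.
#5c276f → (92, 39, 111); #ca111a → (202, 17, 26).
R = 92 + 0.52 × (202 − 92) = 149.2 → 149
G = 39 + 0.52 × (17 − 39) = 27.56 → 28
B = 111 + 0.52 × (26 − 111) = 66.8 → 67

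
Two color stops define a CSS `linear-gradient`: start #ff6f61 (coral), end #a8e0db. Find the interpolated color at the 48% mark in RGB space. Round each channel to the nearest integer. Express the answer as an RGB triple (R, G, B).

(213, 165, 156)

#ff6f61 → (255, 111, 97); #a8e0db → (168, 224, 219).
48% corresponds to t = 0.48.
R = 255 + 0.48 × (168 − 255) = 255 + 0.48 × -87 = 213.24 → 213
G = 111 + 0.48 × (224 − 111) = 111 + 0.48 × 113 = 165.24 → 165
B = 97 + 0.48 × (219 − 97) = 97 + 0.48 × 122 = 155.56 → 156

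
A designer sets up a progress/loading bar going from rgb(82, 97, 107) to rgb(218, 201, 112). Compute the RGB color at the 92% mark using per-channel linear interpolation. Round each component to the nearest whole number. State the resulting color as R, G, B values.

92% corresponds to t = 0.92.
R = 82 + 0.92 × (218 − 82) = 82 + 0.92 × 136 = 207.12 → 207
G = 97 + 0.92 × (201 − 97) = 97 + 0.92 × 104 = 192.68 → 193
B = 107 + 0.92 × (112 − 107) = 107 + 0.92 × 5 = 111.6 → 112

(207, 193, 112)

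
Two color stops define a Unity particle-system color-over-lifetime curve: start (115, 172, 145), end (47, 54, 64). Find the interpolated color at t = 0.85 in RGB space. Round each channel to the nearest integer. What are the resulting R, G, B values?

(57, 72, 76)

R = 115 + 0.85 × (47 − 115) = 115 + 0.85 × -68 = 57.2 → 57
G = 172 + 0.85 × (54 − 172) = 172 + 0.85 × -118 = 71.7 → 72
B = 145 + 0.85 × (64 − 145) = 145 + 0.85 × -81 = 76.15 → 76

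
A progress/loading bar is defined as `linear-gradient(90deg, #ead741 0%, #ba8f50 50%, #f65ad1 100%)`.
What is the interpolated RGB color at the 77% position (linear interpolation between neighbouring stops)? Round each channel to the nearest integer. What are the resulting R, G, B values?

77% lies between the 50% and 100% stops, so the local fraction is t = (77 − 50)/(100 − 50) = 27/50 ≈ 0.54.
#ba8f50 → (186, 143, 80); #f65ad1 → (246, 90, 209).
R = 186 + 0.54 × (246 − 186) = 218.4 → 218
G = 143 + 0.54 × (90 − 143) = 114.38 → 114
B = 80 + 0.54 × (209 − 80) = 149.66 → 150

(218, 114, 150)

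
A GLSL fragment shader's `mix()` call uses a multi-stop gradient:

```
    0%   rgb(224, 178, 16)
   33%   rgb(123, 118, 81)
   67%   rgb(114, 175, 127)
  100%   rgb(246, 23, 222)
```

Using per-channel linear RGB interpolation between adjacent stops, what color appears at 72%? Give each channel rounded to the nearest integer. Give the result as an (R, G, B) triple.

72% lies between the 67% and 100% stops, so the local fraction is t = (72 − 67)/(100 − 67) = 5/33 ≈ 0.1515.
R = 114 + 0.1515 × (246 − 114) = 133.998 → 134
G = 175 + 0.1515 × (23 − 175) = 151.972 → 152
B = 127 + 0.1515 × (222 − 127) = 141.393 → 141

(134, 152, 141)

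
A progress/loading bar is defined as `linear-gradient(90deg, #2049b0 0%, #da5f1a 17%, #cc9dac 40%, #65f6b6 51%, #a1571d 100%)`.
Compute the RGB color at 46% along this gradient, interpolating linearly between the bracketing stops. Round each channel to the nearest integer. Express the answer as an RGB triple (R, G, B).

(148, 206, 177)

46% lies between the 40% and 51% stops, so the local fraction is t = (46 − 40)/(51 − 40) = 6/11 ≈ 0.5455.
#cc9dac → (204, 157, 172); #65f6b6 → (101, 246, 182).
R = 204 + 0.5455 × (101 − 204) = 147.814 → 148
G = 157 + 0.5455 × (246 − 157) = 205.549 → 206
B = 172 + 0.5455 × (182 − 172) = 177.455 → 177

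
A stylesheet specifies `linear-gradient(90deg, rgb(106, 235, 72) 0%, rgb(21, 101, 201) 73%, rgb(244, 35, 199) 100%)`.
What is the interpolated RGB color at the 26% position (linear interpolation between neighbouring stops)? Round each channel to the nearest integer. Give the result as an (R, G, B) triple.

(76, 187, 118)

26% lies between the 0% and 73% stops, so the local fraction is t = (26 − 0)/(73 − 0) = 26/73 ≈ 0.3562.
R = 106 + 0.3562 × (21 − 106) = 75.723 → 76
G = 235 + 0.3562 × (101 − 235) = 187.269 → 187
B = 72 + 0.3562 × (201 − 72) = 117.95 → 118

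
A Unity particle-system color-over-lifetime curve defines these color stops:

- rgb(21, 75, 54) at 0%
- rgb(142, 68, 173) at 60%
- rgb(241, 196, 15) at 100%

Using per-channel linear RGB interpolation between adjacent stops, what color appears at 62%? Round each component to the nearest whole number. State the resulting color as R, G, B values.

(147, 74, 165)

62% lies between the 60% and 100% stops, so the local fraction is t = (62 − 60)/(100 − 60) = 2/40 ≈ 0.05.
R = 142 + 0.05 × (241 − 142) = 146.95 → 147
G = 68 + 0.05 × (196 − 68) = 74.4 → 74
B = 173 + 0.05 × (15 − 173) = 165.1 → 165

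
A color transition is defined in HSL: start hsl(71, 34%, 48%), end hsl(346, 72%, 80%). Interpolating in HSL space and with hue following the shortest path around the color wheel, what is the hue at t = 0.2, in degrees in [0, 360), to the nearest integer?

54

Hue: 346 − 71 = 275°, but |275| > 180 so the shorter arc goes the other way: Δh = 275 − 360 = -85°.
H = 71 + 0.2 × (-85) = 54 → 54°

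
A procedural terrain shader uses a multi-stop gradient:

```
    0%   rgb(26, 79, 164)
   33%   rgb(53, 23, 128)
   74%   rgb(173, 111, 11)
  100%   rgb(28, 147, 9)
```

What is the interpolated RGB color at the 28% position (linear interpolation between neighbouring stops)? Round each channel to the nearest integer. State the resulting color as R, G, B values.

(49, 31, 133)

28% lies between the 0% and 33% stops, so the local fraction is t = (28 − 0)/(33 − 0) = 28/33 ≈ 0.8485.
R = 26 + 0.8485 × (53 − 26) = 48.91 → 49
G = 79 + 0.8485 × (23 − 79) = 31.484 → 31
B = 164 + 0.8485 × (128 − 164) = 133.454 → 133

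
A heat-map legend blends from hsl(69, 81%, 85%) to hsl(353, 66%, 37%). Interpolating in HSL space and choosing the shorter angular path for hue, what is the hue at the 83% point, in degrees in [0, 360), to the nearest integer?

6

Hue: 353 − 69 = 284°, but |284| > 180 so the shorter arc goes the other way: Δh = 284 − 360 = -76°.
H = 69 + 0.83 × (-76) = 5.92 → 6°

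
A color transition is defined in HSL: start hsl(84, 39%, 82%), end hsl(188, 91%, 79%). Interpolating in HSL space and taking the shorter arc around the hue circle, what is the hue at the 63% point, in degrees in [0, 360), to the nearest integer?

150

Hue arc: Δh = 188 − 84 = 104° (|Δh| ≤ 180, already the shorter path).
H = 84 + 0.63 × (104) = 149.52 → 150°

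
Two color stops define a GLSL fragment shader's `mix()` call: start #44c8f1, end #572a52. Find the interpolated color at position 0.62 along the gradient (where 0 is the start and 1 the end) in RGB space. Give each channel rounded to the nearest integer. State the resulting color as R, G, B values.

(80, 102, 142)

#44c8f1 → (68, 200, 241); #572a52 → (87, 42, 82).
R = 68 + 0.62 × (87 − 68) = 68 + 0.62 × 19 = 79.78 → 80
G = 200 + 0.62 × (42 − 200) = 200 + 0.62 × -158 = 102.04 → 102
B = 241 + 0.62 × (82 − 241) = 241 + 0.62 × -159 = 142.42 → 142
So the blended color is (80, 102, 142), about #50668e.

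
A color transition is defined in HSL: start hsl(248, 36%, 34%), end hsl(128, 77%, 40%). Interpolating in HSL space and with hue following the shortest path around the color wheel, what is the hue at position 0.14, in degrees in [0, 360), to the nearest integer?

231

Hue arc: Δh = 128 − 248 = -120° (|Δh| ≤ 180, already the shorter path).
H = 248 + 0.14 × (-120) = 231.2 → 231°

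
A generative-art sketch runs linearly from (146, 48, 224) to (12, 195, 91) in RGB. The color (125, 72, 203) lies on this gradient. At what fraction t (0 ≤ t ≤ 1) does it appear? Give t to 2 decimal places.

Invert the lerp on the G channel (largest span, 147): t = (72 − 48) / (195 − 48) = 24/147 = 0.16327.
Check on R: (125 − 146)/(12 − 146) = 0.1567 ✓

0.16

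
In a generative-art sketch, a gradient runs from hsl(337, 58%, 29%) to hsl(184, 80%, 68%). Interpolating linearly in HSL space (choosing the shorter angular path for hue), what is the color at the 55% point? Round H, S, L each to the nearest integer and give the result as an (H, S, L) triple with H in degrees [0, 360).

Hue arc: Δh = 184 − 337 = -153° (|Δh| ≤ 180, already the shorter path).
H = 337 + 0.55 × (-153) = 252.85 → 253°
S = 58 + 0.55 × (80 − 58) = 70.1 → 70%
L = 29 + 0.55 × (68 − 29) = 50.45 → 50%

(253, 70, 50)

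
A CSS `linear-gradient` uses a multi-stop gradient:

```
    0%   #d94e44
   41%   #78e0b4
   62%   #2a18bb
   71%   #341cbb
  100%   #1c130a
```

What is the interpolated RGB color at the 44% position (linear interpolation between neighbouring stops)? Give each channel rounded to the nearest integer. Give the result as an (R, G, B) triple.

(109, 195, 181)

44% lies between the 41% and 62% stops, so the local fraction is t = (44 − 41)/(62 − 41) = 3/21 ≈ 0.1429.
#78e0b4 → (120, 224, 180); #2a18bb → (42, 24, 187).
R = 120 + 0.1429 × (42 − 120) = 108.854 → 109
G = 224 + 0.1429 × (24 − 224) = 195.42 → 195
B = 180 + 0.1429 × (187 − 180) = 181 → 181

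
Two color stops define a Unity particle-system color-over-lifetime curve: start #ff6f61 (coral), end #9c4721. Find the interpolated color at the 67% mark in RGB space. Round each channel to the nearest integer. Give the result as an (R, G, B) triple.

(189, 84, 54)

#ff6f61 → (255, 111, 97); #9c4721 → (156, 71, 33).
67% corresponds to t = 0.67.
R = 255 + 0.67 × (156 − 255) = 255 + 0.67 × -99 = 188.67 → 189
G = 111 + 0.67 × (71 − 111) = 111 + 0.67 × -40 = 84.2 → 84
B = 97 + 0.67 × (33 − 97) = 97 + 0.67 × -64 = 54.12 → 54
So the blended color is (189, 84, 54), about #bd5436.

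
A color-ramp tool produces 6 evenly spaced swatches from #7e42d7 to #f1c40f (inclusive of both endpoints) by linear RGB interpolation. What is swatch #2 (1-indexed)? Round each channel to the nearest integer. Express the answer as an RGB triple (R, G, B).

(149, 92, 175)

With 6 swatches and endpoints inclusive, swatch 2 sits at t = (2 − 1)/(6 − 1) = 1/5 ≈ 0.2.
#7e42d7 → (126, 66, 215); #f1c40f → (241, 196, 15).
R = 126 + 0.2 × (241 − 126) = 149 → 149
G = 66 + 0.2 × (196 − 66) = 92 → 92
B = 215 + 0.2 × (15 − 215) = 175 → 175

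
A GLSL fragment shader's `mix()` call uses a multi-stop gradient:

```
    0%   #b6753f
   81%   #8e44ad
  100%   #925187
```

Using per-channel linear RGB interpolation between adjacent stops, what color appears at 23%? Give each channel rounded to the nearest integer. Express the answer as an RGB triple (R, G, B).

23% lies between the 0% and 81% stops, so the local fraction is t = (23 − 0)/(81 − 0) = 23/81 ≈ 0.284.
#b6753f → (182, 117, 63); #8e44ad → (142, 68, 173).
R = 182 + 0.284 × (142 − 182) = 170.64 → 171
G = 117 + 0.284 × (68 − 117) = 103.084 → 103
B = 63 + 0.284 × (173 − 63) = 94.24 → 94

(171, 103, 94)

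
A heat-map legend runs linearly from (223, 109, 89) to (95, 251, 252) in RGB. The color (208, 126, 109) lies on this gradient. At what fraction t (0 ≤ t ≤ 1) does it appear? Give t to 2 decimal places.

Invert the lerp on the B channel (largest span, 163): t = (109 − 89) / (252 − 89) = 20/163 = 0.1227.
Check on R: (208 − 223)/(95 − 223) = 0.1172 ✓

0.12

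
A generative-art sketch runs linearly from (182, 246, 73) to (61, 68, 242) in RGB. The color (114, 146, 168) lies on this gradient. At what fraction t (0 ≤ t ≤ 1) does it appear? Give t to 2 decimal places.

Invert the lerp on the G channel (largest span, 178): t = (146 − 246) / (68 − 246) = -100/-178 = 0.5618.
Check on R: (114 − 182)/(61 − 182) = 0.562 ✓

0.56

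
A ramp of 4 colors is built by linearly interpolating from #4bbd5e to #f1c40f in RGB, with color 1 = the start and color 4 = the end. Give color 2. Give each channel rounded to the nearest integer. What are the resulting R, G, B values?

(130, 191, 68)

With 4 swatches and endpoints inclusive, swatch 2 sits at t = (2 − 1)/(4 − 1) = 1/3 ≈ 0.3333.
#4bbd5e → (75, 189, 94); #f1c40f → (241, 196, 15).
R = 75 + 0.3333 × (241 − 75) = 130.328 → 130
G = 189 + 0.3333 × (196 − 189) = 191.333 → 191
B = 94 + 0.3333 × (15 − 94) = 67.669 → 68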